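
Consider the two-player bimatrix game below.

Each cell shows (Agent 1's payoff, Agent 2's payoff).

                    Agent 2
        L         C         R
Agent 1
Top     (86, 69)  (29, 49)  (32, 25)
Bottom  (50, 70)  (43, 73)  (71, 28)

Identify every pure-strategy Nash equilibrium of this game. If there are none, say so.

Check each profile: it is a Nash equilibrium iff no player can strictly gain by switching unilaterally.
(Top, L): Agent 1 gets 86, best alternative 50; Agent 2 gets 69, best alternative 49. No profitable deviation — NE.
(Top, C): Agent 1 can switch to Bottom (29 → 43). Not NE.
(Top, R): Agent 1 can switch to Bottom (32 → 71). Not NE.
(Bottom, L): Agent 1 can switch to Top (50 → 86). Not NE.
(Bottom, C): Agent 1 gets 43, best alternative 29; Agent 2 gets 73, best alternative 70. No profitable deviation — NE.
(Bottom, R): Agent 2 can switch to L (28 → 70). Not NE.

The pure Nash equilibria are (Top, L), (Bottom, C).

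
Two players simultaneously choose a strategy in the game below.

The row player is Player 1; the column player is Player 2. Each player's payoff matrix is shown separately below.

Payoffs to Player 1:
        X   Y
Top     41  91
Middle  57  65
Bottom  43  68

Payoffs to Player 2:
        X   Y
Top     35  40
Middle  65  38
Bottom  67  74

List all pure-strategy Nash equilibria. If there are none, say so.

For each strategy profile, look for a profitable unilateral deviation.
(Top, X): Player 1 can switch to Middle (41 → 57). Not NE.
(Top, Y): Player 1 gets 91, best alternative 68; Player 2 gets 40, best alternative 35. No profitable deviation — NE.
(Middle, X): Player 1 gets 57, best alternative 43; Player 2 gets 65, best alternative 38. No profitable deviation — NE.
(Middle, Y): Player 1 can switch to Top (65 → 91). Not NE.
(Bottom, X): Player 1 can switch to Middle (43 → 57). Not NE.
(Bottom, Y): Player 1 can switch to Top (68 → 91). Not NE.

Pure-strategy Nash equilibria: (Top, Y), (Middle, X)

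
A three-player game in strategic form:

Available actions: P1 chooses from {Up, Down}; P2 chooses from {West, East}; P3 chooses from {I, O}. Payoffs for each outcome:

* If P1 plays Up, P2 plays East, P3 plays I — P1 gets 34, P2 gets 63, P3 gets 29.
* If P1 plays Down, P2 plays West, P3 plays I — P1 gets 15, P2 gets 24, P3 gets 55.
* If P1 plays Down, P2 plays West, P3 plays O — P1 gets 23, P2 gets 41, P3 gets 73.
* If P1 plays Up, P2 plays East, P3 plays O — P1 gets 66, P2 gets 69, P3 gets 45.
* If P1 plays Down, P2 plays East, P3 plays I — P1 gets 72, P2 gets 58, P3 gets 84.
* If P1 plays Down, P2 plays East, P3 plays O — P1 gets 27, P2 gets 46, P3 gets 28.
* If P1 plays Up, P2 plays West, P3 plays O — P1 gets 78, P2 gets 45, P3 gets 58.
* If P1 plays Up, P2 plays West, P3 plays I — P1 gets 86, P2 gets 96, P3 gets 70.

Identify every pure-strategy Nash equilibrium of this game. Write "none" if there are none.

(Up, West, I): P1 gets 86, best alternative 15; P2 gets 96, best alternative 63; P3 gets 70, best alternative 58. No profitable deviation — NE.
(Up, West, O): P2 can switch to East (45 → 69). Not NE.
(Up, East, I): P1 can switch to Down (34 → 72). Not NE.
(Up, East, O): P1 gets 66, best alternative 27; P2 gets 69, best alternative 45; P3 gets 45, best alternative 29. No profitable deviation — NE.
(Down, West, I): P1 can switch to Up (15 → 86). Not NE.
(Down, West, O): P1 can switch to Up (23 → 78). Not NE.
(Down, East, I): P1 gets 72, best alternative 34; P2 gets 58, best alternative 24; P3 gets 84, best alternative 28. No profitable deviation — NE.
(Down, East, O): P1 can switch to Up (27 → 66). Not NE.

Pure-strategy Nash equilibria: (Up, West, I); (Up, East, O); (Down, East, I)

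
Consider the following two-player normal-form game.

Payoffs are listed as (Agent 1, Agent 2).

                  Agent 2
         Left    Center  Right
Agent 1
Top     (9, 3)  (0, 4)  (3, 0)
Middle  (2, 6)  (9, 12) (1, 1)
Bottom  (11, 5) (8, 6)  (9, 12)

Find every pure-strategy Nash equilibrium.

(Middle, Center) and (Bottom, Right)

Mark each player's best response to every combination of opponents' strategies; a profile where every player is best-responding is a pure Nash equilibrium.
Agent 1 against Left: payoffs 9, 2, 11 → best response Bottom.
Agent 1 against Center: payoffs 0, 9, 8 → best response Middle.
Agent 1 against Right: payoffs 3, 1, 9 → best response Bottom.
Agent 2 against Top: payoffs 3, 4, 0 → best response Center.
Agent 2 against Middle: payoffs 6, 12, 1 → best response Center.
Agent 2 against Bottom: payoffs 5, 6, 12 → best response Right.
Mutual best responses: (Middle, Center); (Bottom, Right).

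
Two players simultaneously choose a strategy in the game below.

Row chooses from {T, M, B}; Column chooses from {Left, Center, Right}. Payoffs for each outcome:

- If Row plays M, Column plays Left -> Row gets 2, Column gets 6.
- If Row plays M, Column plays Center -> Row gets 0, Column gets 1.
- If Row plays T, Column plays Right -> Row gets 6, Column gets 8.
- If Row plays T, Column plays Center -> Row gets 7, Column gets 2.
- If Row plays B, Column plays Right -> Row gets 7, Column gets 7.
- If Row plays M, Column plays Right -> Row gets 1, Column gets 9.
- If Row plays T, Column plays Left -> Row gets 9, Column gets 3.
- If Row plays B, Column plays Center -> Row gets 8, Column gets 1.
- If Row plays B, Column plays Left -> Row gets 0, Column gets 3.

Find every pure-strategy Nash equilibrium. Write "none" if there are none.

(B, Right)

Mark each player's best response to every combination of opponents' strategies; a profile where every player is best-responding is a pure Nash equilibrium.
Row against Left: payoffs 9, 2, 0 → best response T.
Row against Center: payoffs 7, 0, 8 → best response B.
Row against Right: payoffs 6, 1, 7 → best response B.
Column against T: payoffs 3, 2, 8 → best response Right.
Column against M: payoffs 6, 1, 9 → best response Right.
Column against B: payoffs 3, 1, 7 → best response Right.
Mutual best responses: (B, Right).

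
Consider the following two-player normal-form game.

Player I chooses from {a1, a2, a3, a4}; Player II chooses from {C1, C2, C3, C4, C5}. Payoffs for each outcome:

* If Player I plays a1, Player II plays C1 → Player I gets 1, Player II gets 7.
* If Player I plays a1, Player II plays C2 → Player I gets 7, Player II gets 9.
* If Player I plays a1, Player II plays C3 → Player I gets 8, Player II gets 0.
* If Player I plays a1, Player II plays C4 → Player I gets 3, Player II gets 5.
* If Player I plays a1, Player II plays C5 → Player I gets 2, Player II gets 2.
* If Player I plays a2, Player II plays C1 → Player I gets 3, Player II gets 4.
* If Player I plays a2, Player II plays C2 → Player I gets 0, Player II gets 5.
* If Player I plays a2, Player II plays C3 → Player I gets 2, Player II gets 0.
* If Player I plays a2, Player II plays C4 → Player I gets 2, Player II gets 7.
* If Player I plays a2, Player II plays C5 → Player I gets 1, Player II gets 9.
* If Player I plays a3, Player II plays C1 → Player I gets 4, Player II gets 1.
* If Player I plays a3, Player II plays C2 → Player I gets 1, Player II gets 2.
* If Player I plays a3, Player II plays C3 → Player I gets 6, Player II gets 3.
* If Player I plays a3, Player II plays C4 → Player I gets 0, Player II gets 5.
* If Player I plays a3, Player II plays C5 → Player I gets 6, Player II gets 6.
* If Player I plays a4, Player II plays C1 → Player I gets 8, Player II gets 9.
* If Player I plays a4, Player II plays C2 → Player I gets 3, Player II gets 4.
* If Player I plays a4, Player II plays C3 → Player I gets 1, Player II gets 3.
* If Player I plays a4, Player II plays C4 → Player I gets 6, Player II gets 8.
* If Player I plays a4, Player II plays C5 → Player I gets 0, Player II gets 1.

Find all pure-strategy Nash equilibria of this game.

(a1, C1): Player I can switch to a2 (1 → 3). Not NE.
(a1, C2): Player I gets 7, best alternative 3; Player II gets 9, best alternative 7. No profitable deviation — NE.
(a1, C3): Player II can switch to C1 (0 → 7). Not NE.
(a1, C4): Player I can switch to a4 (3 → 6). Not NE.
(a1, C5): Player I can switch to a3 (2 → 6). Not NE.
(a2, C1): Player I can switch to a3 (3 → 4). Not NE.
(a2, C2): Player I can switch to a1 (0 → 7). Not NE.
(a2, C3): Player I can switch to a1 (2 → 8). Not NE.
(a2, C4): Player I can switch to a1 (2 → 3). Not NE.
(a3, C5): Player I gets 6, best alternative 2; Player II gets 6, best alternative 5. No profitable deviation — NE.
(a4, C1): Player I gets 8, best alternative 4; Player II gets 9, best alternative 8. No profitable deviation — NE.
(The remaining 9 profiles each have a profitable deviation by the same check.)

The pure Nash equilibria are (a1, C2), (a3, C5), (a4, C1).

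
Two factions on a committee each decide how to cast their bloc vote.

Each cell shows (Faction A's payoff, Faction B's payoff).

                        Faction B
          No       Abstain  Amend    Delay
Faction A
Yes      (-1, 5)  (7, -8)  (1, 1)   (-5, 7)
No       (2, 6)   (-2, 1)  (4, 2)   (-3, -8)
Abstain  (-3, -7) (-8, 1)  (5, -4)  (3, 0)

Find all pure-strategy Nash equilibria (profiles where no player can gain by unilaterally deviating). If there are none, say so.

(No, No)

Check each profile: it is a Nash equilibrium iff no player can strictly gain by switching unilaterally.
(Yes, No): Faction A can switch to No (-1 → 2). Not NE.
(Yes, Abstain): Faction B can switch to No (-8 → 5). Not NE.
(Yes, Amend): Faction A can switch to No (1 → 4). Not NE.
(Yes, Delay): Faction A can switch to No (-5 → -3). Not NE.
(No, No): Faction A gets 2, best alternative -1; Faction B gets 6, best alternative 2. No profitable deviation — NE.
(No, Abstain): Faction A can switch to Yes (-2 → 7). Not NE.
(No, Amend): Faction A can switch to Abstain (4 → 5). Not NE.
(No, Delay): Faction A can switch to Abstain (-3 → 3). Not NE.
(Abstain, No): Faction A can switch to Yes (-3 → -1). Not NE.
(The remaining 3 profiles each have a profitable deviation by the same check.)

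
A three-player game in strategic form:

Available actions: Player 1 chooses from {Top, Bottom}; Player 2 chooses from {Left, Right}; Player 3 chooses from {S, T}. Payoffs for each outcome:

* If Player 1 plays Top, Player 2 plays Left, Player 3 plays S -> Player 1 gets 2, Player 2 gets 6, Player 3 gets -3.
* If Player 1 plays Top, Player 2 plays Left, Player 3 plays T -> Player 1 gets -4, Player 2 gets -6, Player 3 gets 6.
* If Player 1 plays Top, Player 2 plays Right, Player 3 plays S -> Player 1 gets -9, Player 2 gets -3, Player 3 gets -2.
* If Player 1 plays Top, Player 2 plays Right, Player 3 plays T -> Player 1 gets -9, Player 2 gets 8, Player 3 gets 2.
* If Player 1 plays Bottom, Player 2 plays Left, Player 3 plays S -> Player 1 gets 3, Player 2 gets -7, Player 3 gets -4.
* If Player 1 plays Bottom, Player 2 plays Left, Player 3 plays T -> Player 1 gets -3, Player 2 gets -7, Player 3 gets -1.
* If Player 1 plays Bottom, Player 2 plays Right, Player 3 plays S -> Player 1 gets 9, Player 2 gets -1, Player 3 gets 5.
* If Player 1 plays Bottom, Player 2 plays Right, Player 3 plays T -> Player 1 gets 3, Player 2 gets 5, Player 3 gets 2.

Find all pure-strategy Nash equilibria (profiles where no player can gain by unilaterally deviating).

(Top, Left, S): Player 1 can switch to Bottom (2 → 3). Not NE.
(Top, Left, T): Player 1 can switch to Bottom (-4 → -3). Not NE.
(Top, Right, S): Player 1 can switch to Bottom (-9 → 9). Not NE.
(Top, Right, T): Player 1 can switch to Bottom (-9 → 3). Not NE.
(Bottom, Left, S): Player 2 can switch to Right (-7 → -1). Not NE.
(Bottom, Left, T): Player 2 can switch to Right (-7 → 5). Not NE.
(Bottom, Right, S): Player 1 gets 9, best alternative -9; Player 2 gets -1, best alternative -7; Player 3 gets 5, best alternative 2. No profitable deviation — NE.
(Bottom, Right, T): Player 3 can switch to S (2 → 5). Not NE.

Pure NE: (Bottom, Right, S)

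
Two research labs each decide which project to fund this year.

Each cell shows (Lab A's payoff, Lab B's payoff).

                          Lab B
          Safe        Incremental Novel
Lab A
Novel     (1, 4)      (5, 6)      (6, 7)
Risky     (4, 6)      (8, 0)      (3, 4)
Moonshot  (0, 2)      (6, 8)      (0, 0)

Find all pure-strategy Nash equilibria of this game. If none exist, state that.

Pure-strategy Nash equilibria: (Novel, Novel); (Risky, Safe)

For each strategy profile, look for a profitable unilateral deviation.
(Novel, Safe): Lab A can switch to Risky (1 → 4). Not NE.
(Novel, Incremental): Lab A can switch to Risky (5 → 8). Not NE.
(Novel, Novel): Lab A gets 6, best alternative 3; Lab B gets 7, best alternative 6. No profitable deviation — NE.
(Risky, Safe): Lab A gets 4, best alternative 1; Lab B gets 6, best alternative 4. No profitable deviation — NE.
(Risky, Incremental): Lab B can switch to Safe (0 → 6). Not NE.
(Risky, Novel): Lab A can switch to Novel (3 → 6). Not NE.
(Moonshot, Safe): Lab A can switch to Novel (0 → 1). Not NE.
(Moonshot, Incremental): Lab A can switch to Risky (6 → 8). Not NE.
(The remaining 1 profile has a profitable deviation by the same check.)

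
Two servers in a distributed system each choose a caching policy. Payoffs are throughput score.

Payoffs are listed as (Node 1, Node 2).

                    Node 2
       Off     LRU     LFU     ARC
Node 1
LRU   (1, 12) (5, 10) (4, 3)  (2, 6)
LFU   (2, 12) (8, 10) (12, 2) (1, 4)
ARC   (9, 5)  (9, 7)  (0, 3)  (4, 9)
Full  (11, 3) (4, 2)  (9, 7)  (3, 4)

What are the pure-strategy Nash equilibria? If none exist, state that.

Node 1 against Off: payoffs 1, 2, 9, 11 → best response Full.
Node 1 against LRU: payoffs 5, 8, 9, 4 → best response ARC.
Node 1 against LFU: payoffs 4, 12, 0, 9 → best response LFU.
Node 1 against ARC: payoffs 2, 1, 4, 3 → best response ARC.
Node 2 against LRU: payoffs 12, 10, 3, 6 → best response Off.
Node 2 against LFU: payoffs 12, 10, 2, 4 → best response Off.
Node 2 against ARC: payoffs 5, 7, 3, 9 → best response ARC.
Node 2 against Full: payoffs 3, 2, 7, 4 → best response LFU.
Mutual best responses: (ARC, ARC).

(ARC, ARC)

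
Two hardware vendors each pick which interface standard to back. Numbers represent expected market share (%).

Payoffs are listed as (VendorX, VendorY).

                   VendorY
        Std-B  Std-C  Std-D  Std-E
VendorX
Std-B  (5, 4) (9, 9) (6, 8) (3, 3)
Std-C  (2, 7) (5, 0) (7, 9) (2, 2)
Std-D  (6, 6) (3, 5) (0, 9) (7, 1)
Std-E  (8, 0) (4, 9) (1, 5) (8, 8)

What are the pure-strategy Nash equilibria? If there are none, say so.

Pure-strategy Nash equilibria: (Std-B, Std-C); (Std-C, Std-D)

(Std-B, Std-B): VendorX can switch to Std-D (5 → 6). Not NE.
(Std-B, Std-C): VendorX gets 9, best alternative 5; VendorY gets 9, best alternative 8. No profitable deviation — NE.
(Std-B, Std-D): VendorX can switch to Std-C (6 → 7). Not NE.
(Std-B, Std-E): VendorX can switch to Std-D (3 → 7). Not NE.
(Std-C, Std-B): VendorX can switch to Std-B (2 → 5). Not NE.
(Std-C, Std-C): VendorX can switch to Std-B (5 → 9). Not NE.
(Std-C, Std-D): VendorX gets 7, best alternative 6; VendorY gets 9, best alternative 7. No profitable deviation — NE.
(Std-C, Std-E): VendorX can switch to Std-B (2 → 3). Not NE.
(Std-D, Std-B): VendorX can switch to Std-E (6 → 8). Not NE.
(Std-D, Std-C): VendorX can switch to Std-B (3 → 9). Not NE.
(The remaining 6 profiles each have a profitable deviation by the same check.)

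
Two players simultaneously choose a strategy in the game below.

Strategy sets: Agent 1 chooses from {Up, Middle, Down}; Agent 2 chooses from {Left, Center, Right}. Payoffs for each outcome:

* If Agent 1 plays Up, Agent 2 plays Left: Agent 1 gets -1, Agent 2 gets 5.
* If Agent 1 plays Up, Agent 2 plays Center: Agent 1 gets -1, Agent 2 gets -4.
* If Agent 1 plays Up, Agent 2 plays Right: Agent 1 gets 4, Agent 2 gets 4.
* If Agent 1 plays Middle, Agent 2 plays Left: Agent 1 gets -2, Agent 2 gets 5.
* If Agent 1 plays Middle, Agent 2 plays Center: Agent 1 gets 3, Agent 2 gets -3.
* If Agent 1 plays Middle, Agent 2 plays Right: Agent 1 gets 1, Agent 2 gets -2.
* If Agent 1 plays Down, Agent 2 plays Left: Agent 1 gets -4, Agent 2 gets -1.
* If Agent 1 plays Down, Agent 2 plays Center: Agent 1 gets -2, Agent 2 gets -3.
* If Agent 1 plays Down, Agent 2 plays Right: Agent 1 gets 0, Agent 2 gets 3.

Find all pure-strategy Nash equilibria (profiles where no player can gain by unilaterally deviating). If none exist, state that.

(Up, Left)

For each player, find the best response to each opponent profile; mutual best responses are the pure NE.
Agent 1 against Left: payoffs -1, -2, -4 → best response Up.
Agent 1 against Center: payoffs -1, 3, -2 → best response Middle.
Agent 1 against Right: payoffs 4, 1, 0 → best response Up.
Agent 2 against Up: payoffs 5, -4, 4 → best response Left.
Agent 2 against Middle: payoffs 5, -3, -2 → best response Left.
Agent 2 against Down: payoffs -1, -3, 3 → best response Right.
Mutual best responses: (Up, Left).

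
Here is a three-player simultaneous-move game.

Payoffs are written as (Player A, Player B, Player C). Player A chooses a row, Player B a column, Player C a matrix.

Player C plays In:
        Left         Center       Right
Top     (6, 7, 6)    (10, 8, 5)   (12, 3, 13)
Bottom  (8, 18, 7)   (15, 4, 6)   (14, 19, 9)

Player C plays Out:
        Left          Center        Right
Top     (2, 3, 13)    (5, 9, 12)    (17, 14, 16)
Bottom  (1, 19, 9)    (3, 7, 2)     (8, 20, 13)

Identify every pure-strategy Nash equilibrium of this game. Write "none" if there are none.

Player A against (Left, In): payoffs 6, 8 → best response Bottom.
Player A against (Left, Out): payoffs 2, 1 → best response Top.
Player A against (Center, In): payoffs 10, 15 → best response Bottom.
Player A against (Center, Out): payoffs 5, 3 → best response Top.
Player A against (Right, In): payoffs 12, 14 → best response Bottom.
Player A against (Right, Out): payoffs 17, 8 → best response Top.
Player B against (Top, In): payoffs 7, 8, 3 → best response Center.
Player B against (Top, Out): payoffs 3, 9, 14 → best response Right.
Player B against (Bottom, In): payoffs 18, 4, 19 → best response Right.
Player B against (Bottom, Out): payoffs 19, 7, 20 → best response Right.
Player C against (Top, Left): payoffs 6, 13 → best response Out.
Player C against (Top, Center): payoffs 5, 12 → best response Out.
Player C against (Top, Right): payoffs 13, 16 → best response Out.
Player C against (Bottom, Left): payoffs 7, 9 → best response Out.
Player C against (Bottom, Center): payoffs 6, 2 → best response In.
Player C against (Bottom, Right): payoffs 9, 13 → best response Out.
Mutual best responses: (Top, Right, Out).

The unique pure-strategy Nash equilibrium is (Top, Right, Out).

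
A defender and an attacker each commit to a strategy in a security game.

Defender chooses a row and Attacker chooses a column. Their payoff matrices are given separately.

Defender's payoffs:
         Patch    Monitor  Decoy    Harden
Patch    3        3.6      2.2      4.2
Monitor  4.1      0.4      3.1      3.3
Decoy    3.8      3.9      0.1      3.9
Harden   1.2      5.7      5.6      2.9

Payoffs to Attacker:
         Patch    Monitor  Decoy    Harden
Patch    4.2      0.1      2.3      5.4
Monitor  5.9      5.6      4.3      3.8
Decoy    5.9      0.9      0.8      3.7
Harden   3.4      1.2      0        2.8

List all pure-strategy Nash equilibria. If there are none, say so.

Pure-strategy Nash equilibria: (Patch, Harden) and (Monitor, Patch)

For each player, find the best response to each opponent profile; mutual best responses are the pure NE.
Defender against Patch: payoffs 3, 4.1, 3.8, 1.2 → best response Monitor.
Defender against Monitor: payoffs 3.6, 0.4, 3.9, 5.7 → best response Harden.
Defender against Decoy: payoffs 2.2, 3.1, 0.1, 5.6 → best response Harden.
Defender against Harden: payoffs 4.2, 3.3, 3.9, 2.9 → best response Patch.
Attacker against Patch: payoffs 4.2, 0.1, 2.3, 5.4 → best response Harden.
Attacker against Monitor: payoffs 5.9, 5.6, 4.3, 3.8 → best response Patch.
Attacker against Decoy: payoffs 5.9, 0.9, 0.8, 3.7 → best response Patch.
Attacker against Harden: payoffs 3.4, 1.2, 0, 2.8 → best response Patch.
Mutual best responses: (Patch, Harden); (Monitor, Patch).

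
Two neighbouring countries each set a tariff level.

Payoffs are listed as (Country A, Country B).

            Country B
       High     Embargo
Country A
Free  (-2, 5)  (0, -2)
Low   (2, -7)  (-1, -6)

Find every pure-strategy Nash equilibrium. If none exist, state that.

(Free, High): Country A can switch to Low (-2 → 2). Not NE.
(Free, Embargo): Country B can switch to High (-2 → 5). Not NE.
(Low, High): Country B can switch to Embargo (-7 → -6). Not NE.
(Low, Embargo): Country A can switch to Free (-1 → 0). Not NE.

There is no pure-strategy Nash equilibrium.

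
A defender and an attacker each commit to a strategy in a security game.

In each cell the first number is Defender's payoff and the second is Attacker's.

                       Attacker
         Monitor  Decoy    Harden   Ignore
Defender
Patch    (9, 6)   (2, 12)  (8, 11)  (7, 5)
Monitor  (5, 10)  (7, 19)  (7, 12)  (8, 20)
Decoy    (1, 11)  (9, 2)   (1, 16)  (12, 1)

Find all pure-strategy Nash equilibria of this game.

For each strategy profile, look for a profitable unilateral deviation.
(Patch, Monitor): Attacker can switch to Decoy (6 → 12). Not NE.
(Patch, Decoy): Defender can switch to Monitor (2 → 7). Not NE.
(Patch, Harden): Attacker can switch to Decoy (11 → 12). Not NE.
(Patch, Ignore): Defender can switch to Monitor (7 → 8). Not NE.
(Monitor, Monitor): Defender can switch to Patch (5 → 9). Not NE.
(Monitor, Decoy): Defender can switch to Decoy (7 → 9). Not NE.
(Monitor, Harden): Defender can switch to Patch (7 → 8). Not NE.
(Monitor, Ignore): Defender can switch to Decoy (8 → 12). Not NE.
(Decoy, Monitor): Defender can switch to Patch (1 → 9). Not NE.
(Decoy, Decoy): Attacker can switch to Monitor (2 → 11). Not NE.
(The remaining 2 profiles each have a profitable deviation by the same check.)

none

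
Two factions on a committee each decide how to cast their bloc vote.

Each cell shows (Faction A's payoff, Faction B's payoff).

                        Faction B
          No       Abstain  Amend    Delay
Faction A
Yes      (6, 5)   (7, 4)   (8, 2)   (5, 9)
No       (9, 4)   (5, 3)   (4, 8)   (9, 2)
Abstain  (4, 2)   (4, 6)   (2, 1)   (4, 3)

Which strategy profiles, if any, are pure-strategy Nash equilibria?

Faction A against No: payoffs 6, 9, 4 → best response No.
Faction A against Abstain: payoffs 7, 5, 4 → best response Yes.
Faction A against Amend: payoffs 8, 4, 2 → best response Yes.
Faction A against Delay: payoffs 5, 9, 4 → best response No.
Faction B against Yes: payoffs 5, 4, 2, 9 → best response Delay.
Faction B against No: payoffs 4, 3, 8, 2 → best response Amend.
Faction B against Abstain: payoffs 2, 6, 1, 3 → best response Abstain.
No profile is a mutual best response for all players.

none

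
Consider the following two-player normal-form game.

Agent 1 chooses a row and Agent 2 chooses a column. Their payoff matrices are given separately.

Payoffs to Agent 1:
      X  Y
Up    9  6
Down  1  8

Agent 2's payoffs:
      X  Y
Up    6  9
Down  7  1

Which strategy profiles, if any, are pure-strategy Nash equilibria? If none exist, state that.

(Up, X): Agent 2 can switch to Y (6 → 9). Not NE.
(Up, Y): Agent 1 can switch to Down (6 → 8). Not NE.
(Down, X): Agent 1 can switch to Up (1 → 9). Not NE.
(Down, Y): Agent 2 can switch to X (1 → 7). Not NE.

none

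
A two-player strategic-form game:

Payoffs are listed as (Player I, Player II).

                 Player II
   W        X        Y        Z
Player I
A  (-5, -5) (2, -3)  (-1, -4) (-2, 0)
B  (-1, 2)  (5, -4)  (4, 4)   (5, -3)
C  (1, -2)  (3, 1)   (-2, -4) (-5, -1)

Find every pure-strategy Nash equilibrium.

Pure NE: (B, Y)

(A, W): Player I can switch to B (-5 → -1). Not NE.
(A, X): Player I can switch to B (2 → 5). Not NE.
(A, Y): Player I can switch to B (-1 → 4). Not NE.
(A, Z): Player I can switch to B (-2 → 5). Not NE.
(B, W): Player I can switch to C (-1 → 1). Not NE.
(B, X): Player II can switch to W (-4 → 2). Not NE.
(B, Y): Player I gets 4, best alternative -1; Player II gets 4, best alternative 2. No profitable deviation — NE.
(The remaining 5 profiles each have a profitable deviation by the same check.)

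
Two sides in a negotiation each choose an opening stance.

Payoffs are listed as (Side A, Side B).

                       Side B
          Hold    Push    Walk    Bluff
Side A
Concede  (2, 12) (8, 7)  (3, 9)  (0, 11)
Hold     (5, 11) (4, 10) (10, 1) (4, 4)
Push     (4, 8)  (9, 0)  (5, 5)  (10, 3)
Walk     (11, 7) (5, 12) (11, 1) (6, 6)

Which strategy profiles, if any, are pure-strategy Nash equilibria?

none

(Concede, Hold): Side A can switch to Hold (2 → 5). Not NE.
(Concede, Push): Side A can switch to Push (8 → 9). Not NE.
(Concede, Walk): Side A can switch to Hold (3 → 10). Not NE.
(Concede, Bluff): Side A can switch to Hold (0 → 4). Not NE.
(Hold, Hold): Side A can switch to Walk (5 → 11). Not NE.
(Hold, Push): Side A can switch to Concede (4 → 8). Not NE.
(The remaining 10 profiles each have a profitable deviation by the same check.)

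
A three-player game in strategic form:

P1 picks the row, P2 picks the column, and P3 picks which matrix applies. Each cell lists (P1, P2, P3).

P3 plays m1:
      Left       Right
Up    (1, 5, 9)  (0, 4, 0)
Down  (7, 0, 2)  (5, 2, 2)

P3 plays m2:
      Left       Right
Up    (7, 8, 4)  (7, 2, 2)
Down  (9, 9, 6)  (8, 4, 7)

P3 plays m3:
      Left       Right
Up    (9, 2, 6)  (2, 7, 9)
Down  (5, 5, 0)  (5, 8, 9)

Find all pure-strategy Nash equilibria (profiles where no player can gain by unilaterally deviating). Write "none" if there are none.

P1 against (Left, m1): payoffs 1, 7 → best response Down.
P1 against (Left, m2): payoffs 7, 9 → best response Down.
P1 against (Left, m3): payoffs 9, 5 → best response Up.
P1 against (Right, m1): payoffs 0, 5 → best response Down.
P1 against (Right, m2): payoffs 7, 8 → best response Down.
P1 against (Right, m3): payoffs 2, 5 → best response Down.
P2 against (Up, m1): payoffs 5, 4 → best response Left.
P2 against (Up, m2): payoffs 8, 2 → best response Left.
P2 against (Up, m3): payoffs 2, 7 → best response Right.
P2 against (Down, m1): payoffs 0, 2 → best response Right.
P2 against (Down, m2): payoffs 9, 4 → best response Left.
P2 against (Down, m3): payoffs 5, 8 → best response Right.
P3 against (Up, Left): payoffs 9, 4, 6 → best response m1.
P3 against (Up, Right): payoffs 0, 2, 9 → best response m3.
P3 against (Down, Left): payoffs 2, 6, 0 → best response m2.
P3 against (Down, Right): payoffs 2, 7, 9 → best response m3.
Mutual best responses: (Down, Left, m2); (Down, Right, m3).

The pure Nash equilibria are (Down, Left, m2); (Down, Right, m3).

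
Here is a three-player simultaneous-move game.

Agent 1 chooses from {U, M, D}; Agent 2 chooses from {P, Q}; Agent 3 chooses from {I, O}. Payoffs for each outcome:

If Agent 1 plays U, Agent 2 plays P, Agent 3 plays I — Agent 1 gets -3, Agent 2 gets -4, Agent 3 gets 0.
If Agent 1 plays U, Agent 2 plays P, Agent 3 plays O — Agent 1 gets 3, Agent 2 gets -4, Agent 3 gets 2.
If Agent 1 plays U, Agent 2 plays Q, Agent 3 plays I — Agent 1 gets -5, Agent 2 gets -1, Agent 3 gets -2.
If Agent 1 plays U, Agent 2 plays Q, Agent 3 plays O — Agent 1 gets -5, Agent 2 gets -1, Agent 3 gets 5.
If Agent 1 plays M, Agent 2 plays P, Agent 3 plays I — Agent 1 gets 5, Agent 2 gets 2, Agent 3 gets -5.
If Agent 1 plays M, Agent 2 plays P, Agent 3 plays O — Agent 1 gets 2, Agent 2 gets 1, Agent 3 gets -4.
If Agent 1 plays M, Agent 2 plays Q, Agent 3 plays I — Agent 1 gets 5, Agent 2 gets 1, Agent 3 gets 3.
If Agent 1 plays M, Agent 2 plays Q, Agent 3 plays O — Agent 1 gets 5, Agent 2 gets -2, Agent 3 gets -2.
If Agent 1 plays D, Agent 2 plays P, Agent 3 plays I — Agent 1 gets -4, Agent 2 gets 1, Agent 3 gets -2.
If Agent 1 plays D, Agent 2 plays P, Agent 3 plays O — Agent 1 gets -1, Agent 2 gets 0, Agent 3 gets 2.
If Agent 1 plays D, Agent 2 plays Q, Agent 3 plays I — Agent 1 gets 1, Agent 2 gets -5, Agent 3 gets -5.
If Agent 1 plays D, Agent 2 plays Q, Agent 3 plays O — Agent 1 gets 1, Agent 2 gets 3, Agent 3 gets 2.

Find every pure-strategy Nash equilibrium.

none

Agent 1 against (P, I): payoffs -3, 5, -4 → best response M.
Agent 1 against (P, O): payoffs 3, 2, -1 → best response U.
Agent 1 against (Q, I): payoffs -5, 5, 1 → best response M.
Agent 1 against (Q, O): payoffs -5, 5, 1 → best response M.
Agent 2 against (U, I): payoffs -4, -1 → best response Q.
Agent 2 against (U, O): payoffs -4, -1 → best response Q.
Agent 2 against (M, I): payoffs 2, 1 → best response P.
Agent 2 against (M, O): payoffs 1, -2 → best response P.
Agent 2 against (D, I): payoffs 1, -5 → best response P.
Agent 2 against (D, O): payoffs 0, 3 → best response Q.
Agent 3 against (U, P): payoffs 0, 2 → best response O.
Agent 3 against (U, Q): payoffs -2, 5 → best response O.
Agent 3 against (M, P): payoffs -5, -4 → best response O.
Agent 3 against (M, Q): payoffs 3, -2 → best response I.
Agent 3 against (D, P): payoffs -2, 2 → best response O.
Agent 3 against (D, Q): payoffs -5, 2 → best response O.
No profile is a mutual best response for all players.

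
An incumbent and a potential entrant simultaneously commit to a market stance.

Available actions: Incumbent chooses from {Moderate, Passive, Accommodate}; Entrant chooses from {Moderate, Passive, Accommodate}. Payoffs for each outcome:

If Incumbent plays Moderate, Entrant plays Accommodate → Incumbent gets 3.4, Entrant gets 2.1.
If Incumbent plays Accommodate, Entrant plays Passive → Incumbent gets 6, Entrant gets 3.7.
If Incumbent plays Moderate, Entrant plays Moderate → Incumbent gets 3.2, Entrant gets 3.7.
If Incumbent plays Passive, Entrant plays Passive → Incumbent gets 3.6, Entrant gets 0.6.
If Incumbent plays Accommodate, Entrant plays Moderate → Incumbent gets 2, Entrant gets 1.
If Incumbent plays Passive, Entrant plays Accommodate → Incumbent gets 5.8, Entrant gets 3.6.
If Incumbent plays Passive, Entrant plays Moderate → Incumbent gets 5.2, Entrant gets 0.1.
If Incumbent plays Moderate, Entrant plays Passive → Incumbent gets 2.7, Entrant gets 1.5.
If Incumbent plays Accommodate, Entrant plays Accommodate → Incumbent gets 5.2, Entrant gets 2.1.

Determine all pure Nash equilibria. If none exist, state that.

Incumbent against Moderate: payoffs 3.2, 5.2, 2 → best response Passive.
Incumbent against Passive: payoffs 2.7, 3.6, 6 → best response Accommodate.
Incumbent against Accommodate: payoffs 3.4, 5.8, 5.2 → best response Passive.
Entrant against Moderate: payoffs 3.7, 1.5, 2.1 → best response Moderate.
Entrant against Passive: payoffs 0.1, 0.6, 3.6 → best response Accommodate.
Entrant against Accommodate: payoffs 1, 3.7, 2.1 → best response Passive.
Mutual best responses: (Passive, Accommodate); (Accommodate, Passive).

Pure-strategy Nash equilibria: (Passive, Accommodate) and (Accommodate, Passive)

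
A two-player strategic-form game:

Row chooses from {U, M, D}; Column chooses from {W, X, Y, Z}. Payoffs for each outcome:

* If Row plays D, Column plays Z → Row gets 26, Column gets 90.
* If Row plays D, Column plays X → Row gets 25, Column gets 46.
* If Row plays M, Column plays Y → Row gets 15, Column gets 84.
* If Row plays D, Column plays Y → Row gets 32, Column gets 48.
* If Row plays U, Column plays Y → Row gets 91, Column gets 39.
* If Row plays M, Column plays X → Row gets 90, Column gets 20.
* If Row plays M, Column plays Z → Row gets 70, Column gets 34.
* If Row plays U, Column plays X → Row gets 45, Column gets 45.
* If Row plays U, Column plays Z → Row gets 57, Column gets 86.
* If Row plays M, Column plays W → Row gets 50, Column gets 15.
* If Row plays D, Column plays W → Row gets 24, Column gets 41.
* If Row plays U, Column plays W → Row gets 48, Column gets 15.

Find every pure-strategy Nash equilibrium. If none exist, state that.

Check each profile: it is a Nash equilibrium iff no player can strictly gain by switching unilaterally.
(U, W): Row can switch to M (48 → 50). Not NE.
(U, X): Row can switch to M (45 → 90). Not NE.
(U, Y): Column can switch to X (39 → 45). Not NE.
(U, Z): Row can switch to M (57 → 70). Not NE.
(M, W): Column can switch to X (15 → 20). Not NE.
(M, X): Column can switch to Y (20 → 84). Not NE.
(M, Y): Row can switch to U (15 → 91). Not NE.
(M, Z): Column can switch to Y (34 → 84). Not NE.
(D, W): Row can switch to U (24 → 48). Not NE.
(D, X): Row can switch to U (25 → 45). Not NE.
(D, Y): Row can switch to U (32 → 91). Not NE.
(D, Z): Row can switch to U (26 → 57). Not NE.

No pure-strategy Nash equilibrium.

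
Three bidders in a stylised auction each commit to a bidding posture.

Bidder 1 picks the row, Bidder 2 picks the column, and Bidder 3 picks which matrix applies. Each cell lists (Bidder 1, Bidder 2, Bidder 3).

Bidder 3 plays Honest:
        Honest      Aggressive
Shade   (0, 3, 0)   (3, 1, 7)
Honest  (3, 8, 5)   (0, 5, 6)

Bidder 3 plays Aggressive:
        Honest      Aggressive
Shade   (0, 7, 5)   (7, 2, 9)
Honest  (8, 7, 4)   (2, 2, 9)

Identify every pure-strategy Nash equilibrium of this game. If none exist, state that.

The unique pure-strategy Nash equilibrium is (Honest, Honest, Honest).

Mark each player's best response to every combination of opponents' strategies; a profile where every player is best-responding is a pure Nash equilibrium.
Bidder 1 against (Honest, Honest): payoffs 0, 3 → best response Honest.
Bidder 1 against (Honest, Aggressive): payoffs 0, 8 → best response Honest.
Bidder 1 against (Aggressive, Honest): payoffs 3, 0 → best response Shade.
Bidder 1 against (Aggressive, Aggressive): payoffs 7, 2 → best response Shade.
Bidder 2 against (Shade, Honest): payoffs 3, 1 → best response Honest.
Bidder 2 against (Shade, Aggressive): payoffs 7, 2 → best response Honest.
Bidder 2 against (Honest, Honest): payoffs 8, 5 → best response Honest.
Bidder 2 against (Honest, Aggressive): payoffs 7, 2 → best response Honest.
Bidder 3 against (Shade, Honest): payoffs 0, 5 → best response Aggressive.
Bidder 3 against (Shade, Aggressive): payoffs 7, 9 → best response Aggressive.
Bidder 3 against (Honest, Honest): payoffs 5, 4 → best response Honest.
Bidder 3 against (Honest, Aggressive): payoffs 6, 9 → best response Aggressive.
Mutual best responses: (Honest, Honest, Honest).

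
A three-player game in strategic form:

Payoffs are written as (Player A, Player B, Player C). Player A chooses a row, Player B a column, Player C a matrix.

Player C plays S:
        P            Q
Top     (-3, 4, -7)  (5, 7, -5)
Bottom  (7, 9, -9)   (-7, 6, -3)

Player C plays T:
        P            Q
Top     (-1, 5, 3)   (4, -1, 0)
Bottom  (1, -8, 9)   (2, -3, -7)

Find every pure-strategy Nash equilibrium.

This game has no pure Nash equilibrium.

Player A against (P, S): payoffs -3, 7 → best response Bottom.
Player A against (P, T): payoffs -1, 1 → best response Bottom.
Player A against (Q, S): payoffs 5, -7 → best response Top.
Player A against (Q, T): payoffs 4, 2 → best response Top.
Player B against (Top, S): payoffs 4, 7 → best response Q.
Player B against (Top, T): payoffs 5, -1 → best response P.
Player B against (Bottom, S): payoffs 9, 6 → best response P.
Player B against (Bottom, T): payoffs -8, -3 → best response Q.
Player C against (Top, P): payoffs -7, 3 → best response T.
Player C against (Top, Q): payoffs -5, 0 → best response T.
Player C against (Bottom, P): payoffs -9, 9 → best response T.
Player C against (Bottom, Q): payoffs -3, -7 → best response S.
No profile is a mutual best response for all players.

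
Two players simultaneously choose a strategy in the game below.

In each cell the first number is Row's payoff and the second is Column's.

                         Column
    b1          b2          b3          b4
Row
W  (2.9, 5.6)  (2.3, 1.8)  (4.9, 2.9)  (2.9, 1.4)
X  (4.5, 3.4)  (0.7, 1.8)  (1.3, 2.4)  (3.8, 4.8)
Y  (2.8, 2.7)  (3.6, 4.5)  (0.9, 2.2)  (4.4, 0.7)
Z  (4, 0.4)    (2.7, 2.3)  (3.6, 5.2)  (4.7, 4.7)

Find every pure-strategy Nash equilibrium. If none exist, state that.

Pure NE: (Y, b2)

Row against b1: payoffs 2.9, 4.5, 2.8, 4 → best response X.
Row against b2: payoffs 2.3, 0.7, 3.6, 2.7 → best response Y.
Row against b3: payoffs 4.9, 1.3, 0.9, 3.6 → best response W.
Row against b4: payoffs 2.9, 3.8, 4.4, 4.7 → best response Z.
Column against W: payoffs 5.6, 1.8, 2.9, 1.4 → best response b1.
Column against X: payoffs 3.4, 1.8, 2.4, 4.8 → best response b4.
Column against Y: payoffs 2.7, 4.5, 2.2, 0.7 → best response b2.
Column against Z: payoffs 0.4, 2.3, 5.2, 4.7 → best response b3.
Mutual best responses: (Y, b2).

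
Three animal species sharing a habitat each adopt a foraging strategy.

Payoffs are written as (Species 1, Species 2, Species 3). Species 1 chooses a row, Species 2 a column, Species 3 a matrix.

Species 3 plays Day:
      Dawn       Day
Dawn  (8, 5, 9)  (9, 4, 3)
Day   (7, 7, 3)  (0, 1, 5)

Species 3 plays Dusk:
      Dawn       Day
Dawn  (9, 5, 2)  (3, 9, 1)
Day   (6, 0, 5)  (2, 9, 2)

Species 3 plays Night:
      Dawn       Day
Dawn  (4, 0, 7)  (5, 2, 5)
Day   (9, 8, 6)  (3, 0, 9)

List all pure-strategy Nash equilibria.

Mark each player's best response to every combination of opponents' strategies; a profile where every player is best-responding is a pure Nash equilibrium.
Species 1 against (Dawn, Day): payoffs 8, 7 → best response Dawn.
Species 1 against (Dawn, Dusk): payoffs 9, 6 → best response Dawn.
Species 1 against (Dawn, Night): payoffs 4, 9 → best response Day.
Species 1 against (Day, Day): payoffs 9, 0 → best response Dawn.
Species 1 against (Day, Dusk): payoffs 3, 2 → best response Dawn.
Species 1 against (Day, Night): payoffs 5, 3 → best response Dawn.
Species 2 against (Dawn, Day): payoffs 5, 4 → best response Dawn.
Species 2 against (Dawn, Dusk): payoffs 5, 9 → best response Day.
Species 2 against (Dawn, Night): payoffs 0, 2 → best response Day.
Species 2 against (Day, Day): payoffs 7, 1 → best response Dawn.
Species 2 against (Day, Dusk): payoffs 0, 9 → best response Day.
Species 2 against (Day, Night): payoffs 8, 0 → best response Dawn.
Species 3 against (Dawn, Dawn): payoffs 9, 2, 7 → best response Day.
Species 3 against (Dawn, Day): payoffs 3, 1, 5 → best response Night.
Species 3 against (Day, Dawn): payoffs 3, 5, 6 → best response Night.
Species 3 against (Day, Day): payoffs 5, 2, 9 → best response Night.
Mutual best responses: (Dawn, Dawn, Day); (Dawn, Day, Night); (Day, Dawn, Night).

(Dawn, Dawn, Day), (Dawn, Day, Night), (Day, Dawn, Night)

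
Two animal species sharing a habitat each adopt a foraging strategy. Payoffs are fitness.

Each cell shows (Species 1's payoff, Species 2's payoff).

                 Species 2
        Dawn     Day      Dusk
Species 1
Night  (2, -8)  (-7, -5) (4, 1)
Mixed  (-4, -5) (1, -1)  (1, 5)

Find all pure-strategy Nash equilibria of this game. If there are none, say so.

Species 1 against Dawn: payoffs 2, -4 → best response Night.
Species 1 against Day: payoffs -7, 1 → best response Mixed.
Species 1 against Dusk: payoffs 4, 1 → best response Night.
Species 2 against Night: payoffs -8, -5, 1 → best response Dusk.
Species 2 against Mixed: payoffs -5, -1, 5 → best response Dusk.
Mutual best responses: (Night, Dusk).

Pure NE: (Night, Dusk)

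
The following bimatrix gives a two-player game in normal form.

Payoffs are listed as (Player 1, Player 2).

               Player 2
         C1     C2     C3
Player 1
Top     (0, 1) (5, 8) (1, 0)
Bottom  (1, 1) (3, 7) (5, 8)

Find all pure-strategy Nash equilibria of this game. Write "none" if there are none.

Mark each player's best response to every combination of opponents' strategies; a profile where every player is best-responding is a pure Nash equilibrium.
Player 1 against C1: payoffs 0, 1 → best response Bottom.
Player 1 against C2: payoffs 5, 3 → best response Top.
Player 1 against C3: payoffs 1, 5 → best response Bottom.
Player 2 against Top: payoffs 1, 8, 0 → best response C2.
Player 2 against Bottom: payoffs 1, 7, 8 → best response C3.
Mutual best responses: (Top, C2); (Bottom, C3).

The pure Nash equilibria are (Top, C2), (Bottom, C3).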